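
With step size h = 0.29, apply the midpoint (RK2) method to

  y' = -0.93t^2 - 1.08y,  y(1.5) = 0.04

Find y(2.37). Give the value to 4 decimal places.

Midpoint: k1 = f(t_n, y_n); k2 = f(t_n + h/2, y_n + (h/2)·k1); y_{n+1} = y_n + h·k2.
t=1.500000, y=0.040000:
  k1 = f(1.500000, 0.040000) = -2.135700
  k2 = f(1.645000, -0.269677) = -2.225353
  y ← 0.040000 + 0.29·(-2.225353) = -0.605352
t=1.790000, y=-0.605352:
  k1 = f(1.790000, -0.605352) = -2.326033
  k2 = f(1.935000, -0.942627) = -2.464092
  y ← -0.605352 + 0.29·(-2.464092) = -1.319939
t=2.080000, y=-1.319939:
  k1 = f(2.080000, -1.319939) = -2.598018
  k2 = f(2.225000, -1.696652) = -2.771698
  y ← -1.319939 + 0.29·(-2.771698) = -2.123731
y(2.37) ≈ -2.1237

-2.1237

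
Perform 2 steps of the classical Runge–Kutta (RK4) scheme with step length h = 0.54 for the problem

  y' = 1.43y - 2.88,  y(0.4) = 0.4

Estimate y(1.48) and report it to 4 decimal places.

RK4: k1 = f(t_n, y_n); k2 = f(t_n + h/2, y_n + (h/2)·k1); k3 = f(t_n + h/2, y_n + (h/2)·k2); k4 = f(t_n + h, y_n + h·k3); y_{n+1} = y_n + (h/6)·(k1 + 2k2 + 2k3 + k4).
t=0.400000, y=0.400000:
  k1 = f(0.400000, 0.400000) = -2.308000
  k2 = f(0.670000, -0.223160) = -3.199119
  k3 = f(0.670000, -0.463762) = -3.543180
  k4 = f(0.940000, -1.513317) = -5.044043
  y ← 0.400000 + (0.54/6)·(k1 + 2k2 + 2k3 + k4) = -1.475298
t=0.940000, y=-1.475298:
  k1 = f(0.940000, -1.475298) = -4.989676
  k2 = f(1.210000, -2.822510) = -6.916189
  k3 = f(1.210000, -3.342669) = -7.660016
  k4 = f(1.480000, -5.611706) = -10.904740
  y ← -1.475298 + (0.54/6)·(k1 + 2k2 + 2k3 + k4) = -5.529512
y(1.48) ≈ -5.5295

-5.5295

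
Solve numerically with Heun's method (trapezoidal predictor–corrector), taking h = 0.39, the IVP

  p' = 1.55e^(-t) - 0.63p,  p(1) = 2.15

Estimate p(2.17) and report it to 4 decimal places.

1.2934

Heun: k1 = f(t_n, p_n); k2 = f(t_n + h, p_n + h·k1); p_{n+1} = p_n + (h/2)·(k1 + k2).
t=1.000000, p=2.150000:
  k1 = f(1.000000, 2.150000) = -0.784287
  k2 = f(1.390000, 1.844128) = -0.775734
  p ← 2.150000 + (0.39/2)·(-0.784287 + (-0.775734)) = 1.845796
t=1.390000, p=1.845796:
  k1 = f(1.390000, 1.845796) = -0.776785
  k2 = f(1.780000, 1.542850) = -0.710606
  p ← 1.845796 + (0.39/2)·(-0.776785 + (-0.710606)) = 1.555755
t=1.780000, p=1.555755:
  k1 = f(1.780000, 1.555755) = -0.718736
  k2 = f(2.170000, 1.275448) = -0.626557
  p ← 1.555755 + (0.39/2)·(-0.718736 + (-0.626557)) = 1.293423
p(2.17) ≈ 1.2934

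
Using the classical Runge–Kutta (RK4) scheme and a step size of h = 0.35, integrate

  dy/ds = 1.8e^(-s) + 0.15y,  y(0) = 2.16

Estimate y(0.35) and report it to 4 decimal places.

2.8230

RK4: k1 = f(s_n, y_n); k2 = f(s_n + h/2, y_n + (h/2)·k1); k3 = f(s_n + h/2, y_n + (h/2)·k2); k4 = f(s_n + h, y_n + h·k3); y_{n+1} = y_n + (h/6)·(k1 + 2k2 + 2k3 + k4).
s=0.000000, y=2.160000:
  k1 = f(0.000000, 2.160000) = 2.124000
  k2 = f(0.175000, 2.531700) = 1.890778
  k3 = f(0.175000, 2.490886) = 1.884656
  k4 = f(0.350000, 2.819629) = 1.691383
  y ← 2.160000 + (0.35/6)·(k1 + 2k2 + 2k3 + k4) = 2.823031
y(0.35) ≈ 2.8230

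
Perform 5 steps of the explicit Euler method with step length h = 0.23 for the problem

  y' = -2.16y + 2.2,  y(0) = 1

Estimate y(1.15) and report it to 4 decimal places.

1.0179

Euler: y_{n+1} = y_n + h·f(t_n, y_n).
t=0.000000, y=1.000000: f=0.040000 → y ← 1.000000 + 0.23·0.040000 = 1.009200
t=0.230000, y=1.009200: f=0.020128 → y ← 1.009200 + 0.23·0.020128 = 1.013829
t=0.460000, y=1.013829: f=0.010128 → y ← 1.013829 + 0.23·0.010128 = 1.016159
t=0.690000, y=1.016159: f=0.005097 → y ← 1.016159 + 0.23·0.005097 = 1.017331
t=0.920000, y=1.017331: f=0.002565 → y ← 1.017331 + 0.23·0.002565 = 1.017921
y(1.15) ≈ 1.0179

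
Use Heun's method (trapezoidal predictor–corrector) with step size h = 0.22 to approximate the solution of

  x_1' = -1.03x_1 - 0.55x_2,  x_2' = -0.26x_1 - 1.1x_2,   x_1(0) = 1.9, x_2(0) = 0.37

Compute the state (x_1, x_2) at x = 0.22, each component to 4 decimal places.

1.4905, 0.2094

Heun on (x_1,x_2): k1 = f(x_n, state_n); k2 = f(x_n + h, state_n + h·k1); state_{n+1} = state_n + (h/2)·(k1 + k2).
0.000000: (1.900000, 0.370000)
  k1 = (-2.160500, -0.901000)
  predictor → (1.424690, 0.171780)
  k2 = (-1.561910, -0.559377)
  → (1.490535, 0.209358)
(x_1(0.22), x_2(0.22)) ≈ (1.4905, 0.2094)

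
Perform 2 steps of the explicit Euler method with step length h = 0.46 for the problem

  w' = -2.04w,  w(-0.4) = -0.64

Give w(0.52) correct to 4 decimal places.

-0.0024

Euler: w_{n+1} = w_n + h·f(s_n, w_n).
s=-0.400000, w=-0.640000: f=1.305600 → w ← -0.640000 + 0.46·1.305600 = -0.039424
s=0.060000, w=-0.039424: f=0.080425 → w ← -0.039424 + 0.46·0.080425 = -0.002429
w(0.52) ≈ -0.0024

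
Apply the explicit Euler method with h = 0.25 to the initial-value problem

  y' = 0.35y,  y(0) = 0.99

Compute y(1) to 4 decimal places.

Euler: y_{n+1} = y_n + h·f(s_n, y_n).
s=0.000000, y=0.990000: f=0.346500 → y ← 0.990000 + 0.25·0.346500 = 1.076625
s=0.250000, y=1.076625: f=0.376819 → y ← 1.076625 + 0.25·0.376819 = 1.170830
s=0.500000, y=1.170830: f=0.409790 → y ← 1.170830 + 0.25·0.409790 = 1.273277
s=0.750000, y=1.273277: f=0.445647 → y ← 1.273277 + 0.25·0.445647 = 1.384689
y(1) ≈ 1.3847

1.3847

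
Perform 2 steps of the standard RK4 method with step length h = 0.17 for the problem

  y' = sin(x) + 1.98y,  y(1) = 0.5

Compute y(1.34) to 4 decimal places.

RK4: k1 = f(x_n, y_n); k2 = f(x_n + h/2, y_n + (h/2)·k1); k3 = f(x_n + h/2, y_n + (h/2)·k2); k4 = f(x_n + h, y_n + h·k3); y_{n+1} = y_n + (h/6)·(k1 + 2k2 + 2k3 + k4).
x=1.000000, y=0.500000:
  k1 = f(1.000000, 0.500000) = 1.831471
  k2 = f(1.085000, 0.655675) = 2.182540
  k3 = f(1.085000, 0.685516) = 2.241625
  k4 = f(1.170000, 0.881076) = 2.665282
  y ← 0.500000 + (0.17/6)·(k1 + 2k2 + 2k3 + k4) = 0.878111
x=1.170000, y=0.878111:
  k1 = f(1.170000, 0.878111) = 2.659410
  k2 = f(1.255000, 1.104160) = 3.136787
  k3 = f(1.255000, 1.144738) = 3.217130
  k4 = f(1.340000, 1.425023) = 3.795030
  y ← 0.878111 + (0.17/6)·(k1 + 2k2 + 2k3 + k4) = 1.421042
y(1.34) ≈ 1.4210

1.4210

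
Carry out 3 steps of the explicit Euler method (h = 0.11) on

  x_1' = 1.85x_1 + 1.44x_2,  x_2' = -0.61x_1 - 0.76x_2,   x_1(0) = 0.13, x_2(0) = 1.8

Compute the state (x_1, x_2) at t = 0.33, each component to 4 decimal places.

1.1859, 1.2977

Euler on (x_1,x_2): x_1_{n+1} = x_1_n + h·x_1', x_2_{n+1} = x_2_n + h·x_2'.
0.000000: (0.130000, 1.800000); f=(2.832500, -1.447300) → (0.441575, 1.640797)
0.110000: (0.441575, 1.640797); f=(3.179661, -1.516366) → (0.791338, 1.473997)
0.220000: (0.791338, 1.473997); f=(3.586530, -1.602954) → (1.185856, 1.297672)
(x_1(0.33), x_2(0.33)) ≈ (1.1859, 1.2977)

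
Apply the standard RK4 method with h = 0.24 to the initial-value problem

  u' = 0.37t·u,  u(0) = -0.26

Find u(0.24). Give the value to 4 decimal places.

-0.2628

RK4: k1 = f(t_n, u_n); k2 = f(t_n + h/2, u_n + (h/2)·k1); k3 = f(t_n + h/2, u_n + (h/2)·k2); k4 = f(t_n + h, u_n + h·k3); u_{n+1} = u_n + (h/6)·(k1 + 2k2 + 2k3 + k4).
t=0.000000, u=-0.260000:
  k1 = f(0.000000, -0.260000) = 0.000000
  k2 = f(0.120000, -0.260000) = -0.011544
  k3 = f(0.120000, -0.261385) = -0.011606
  k4 = f(0.240000, -0.262785) = -0.023335
  u ← -0.260000 + (0.24/6)·(k1 + 2k2 + 2k3 + k4) = -0.262785
u(0.24) ≈ -0.2628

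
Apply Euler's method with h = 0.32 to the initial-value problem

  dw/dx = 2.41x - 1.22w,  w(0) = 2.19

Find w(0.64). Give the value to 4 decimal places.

1.0606

Euler: w_{n+1} = w_n + h·f(x_n, w_n).
x=0.000000, w=2.190000: f=-2.671800 → w ← 2.190000 + 0.32·(-2.671800) = 1.335024
x=0.320000, w=1.335024: f=-0.857529 → w ← 1.335024 + 0.32·(-0.857529) = 1.060615
w(0.64) ≈ 1.0606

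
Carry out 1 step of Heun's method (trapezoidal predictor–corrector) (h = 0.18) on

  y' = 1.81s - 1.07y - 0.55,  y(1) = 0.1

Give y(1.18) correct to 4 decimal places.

Heun: k1 = f(s_n, y_n); k2 = f(s_n + h, y_n + h·k1); y_{n+1} = y_n + (h/2)·(k1 + k2).
s=1.000000, y=0.100000:
  k1 = f(1.000000, 0.100000) = 1.153000
  k2 = f(1.180000, 0.307540) = 1.256732
  y ← 0.100000 + (0.18/2)·(1.153000 + 1.256732) = 0.316876
y(1.18) ≈ 0.3169

0.3169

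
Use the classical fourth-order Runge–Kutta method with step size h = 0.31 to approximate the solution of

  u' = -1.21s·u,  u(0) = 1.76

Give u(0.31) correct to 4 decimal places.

RK4: k1 = f(s_n, u_n); k2 = f(s_n + h/2, u_n + (h/2)·k1); k3 = f(s_n + h/2, u_n + (h/2)·k2); k4 = f(s_n + h, u_n + h·k3); u_{n+1} = u_n + (h/6)·(k1 + 2k2 + 2k3 + k4).
s=0.000000, u=1.760000:
  k1 = f(0.000000, 1.760000) = 0.000000
  k2 = f(0.155000, 1.760000) = -0.330088
  k3 = f(0.155000, 1.708836) = -0.320492
  k4 = f(0.310000, 1.660647) = -0.622909
  u ← 1.760000 + (0.31/6)·(k1 + 2k2 + 2k3 + k4) = 1.660590
u(0.31) ≈ 1.6606

1.6606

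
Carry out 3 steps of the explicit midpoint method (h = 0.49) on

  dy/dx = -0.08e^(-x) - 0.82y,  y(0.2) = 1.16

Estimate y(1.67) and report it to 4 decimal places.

0.3396

Midpoint: k1 = f(x_n, y_n); k2 = f(x_n + h/2, y_n + (h/2)·k1); y_{n+1} = y_n + h·k2.
x=0.200000, y=1.160000:
  k1 = f(0.200000, 1.160000) = -1.016698
  k2 = f(0.445000, 0.910909) = -0.798211
  y ← 1.160000 + 0.49·(-0.798211) = 0.768877
x=0.690000, y=0.768877:
  k1 = f(0.690000, 0.768877) = -0.670605
  k2 = f(0.935000, 0.604578) = -0.527161
  y ← 0.768877 + 0.49·(-0.527161) = 0.510568
x=1.180000, y=0.510568:
  k1 = f(1.180000, 0.510568) = -0.443248
  k2 = f(1.425000, 0.401972) = -0.348858
  y ← 0.510568 + 0.49·(-0.348858) = 0.339627
y(1.67) ≈ 0.3396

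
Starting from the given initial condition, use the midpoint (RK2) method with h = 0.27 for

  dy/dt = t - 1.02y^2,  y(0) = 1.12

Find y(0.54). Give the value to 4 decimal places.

Midpoint: k1 = f(t_n, y_n); k2 = f(t_n + h/2, y_n + (h/2)·k1); y_{n+1} = y_n + h·k2.
t=0.000000, y=1.120000:
  k1 = f(0.000000, 1.120000) = -1.279488
  k2 = f(0.135000, 0.947269) = -0.780265
  y ← 1.120000 + 0.27·(-0.780265) = 0.909328
t=0.270000, y=0.909328:
  k1 = f(0.270000, 0.909328) = -0.573416
  k2 = f(0.405000, 0.831917) = -0.300928
  y ← 0.909328 + 0.27·(-0.300928) = 0.828078
y(0.54) ≈ 0.8281

0.8281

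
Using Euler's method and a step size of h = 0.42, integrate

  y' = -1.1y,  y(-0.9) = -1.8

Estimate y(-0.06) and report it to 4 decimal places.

-0.5210

Euler: y_{n+1} = y_n + h·f(s_n, y_n).
s=-0.900000, y=-1.800000: f=1.980000 → y ← -1.800000 + 0.42·1.980000 = -0.968400
s=-0.480000, y=-0.968400: f=1.065240 → y ← -0.968400 + 0.42·1.065240 = -0.520999
y(-0.06) ≈ -0.5210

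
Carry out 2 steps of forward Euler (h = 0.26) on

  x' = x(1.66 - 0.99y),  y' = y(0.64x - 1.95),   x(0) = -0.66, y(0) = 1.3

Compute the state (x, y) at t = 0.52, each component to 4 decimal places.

-0.9437, 0.1856

Euler on (x,y): x_{n+1} = x_n + h·x', y_{n+1} = y_n + h·y'.
0.000000: (-0.660000, 1.300000); f=(-0.246180, -3.084120) → (-0.724007, 0.498129)
0.260000: (-0.724007, 0.498129); f=(-0.844809, -1.202166) → (-0.943657, 0.185566)
(x(0.52), y(0.52)) ≈ (-0.9437, 0.1856)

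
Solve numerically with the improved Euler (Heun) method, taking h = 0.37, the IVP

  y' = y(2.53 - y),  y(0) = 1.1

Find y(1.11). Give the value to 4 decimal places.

2.2893

Heun: k1 = f(x_n, y_n); k2 = f(x_n + h, y_n + h·k1); y_{n+1} = y_n + (h/2)·(k1 + k2).
x=0.000000, y=1.100000:
  k1 = f(0.000000, 1.100000) = 1.573000
  k2 = f(0.370000, 1.682010) = 1.426328
  y ← 1.100000 + (0.37/2)·(1.573000 + 1.426328) = 1.654876
x=0.370000, y=1.654876:
  k1 = f(0.370000, 1.654876) = 1.448222
  k2 = f(0.740000, 2.190718) = 0.743272
  y ← 1.654876 + (0.37/2)·(1.448222 + 0.743272) = 2.060302
x=0.740000, y=2.060302:
  k1 = f(0.740000, 2.060302) = 0.967720
  k2 = f(1.110000, 2.418358) = 0.269990
  y ← 2.060302 + (0.37/2)·(0.967720 + 0.269990) = 2.289278
y(1.11) ≈ 2.2893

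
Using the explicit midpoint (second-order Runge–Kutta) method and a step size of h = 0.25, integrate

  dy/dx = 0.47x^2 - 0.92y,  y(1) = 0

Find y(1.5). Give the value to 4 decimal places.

0.3087

Midpoint: k1 = f(x_n, y_n); k2 = f(x_n + h/2, y_n + (h/2)·k1); y_{n+1} = y_n + h·k2.
x=1.000000, y=0.000000:
  k1 = f(1.000000, 0.000000) = 0.470000
  k2 = f(1.125000, 0.058750) = 0.540794
  y ← 0.000000 + 0.25·0.540794 = 0.135198
x=1.250000, y=0.135198:
  k1 = f(1.250000, 0.135198) = 0.609992
  k2 = f(1.375000, 0.211447) = 0.694062
  y ← 0.135198 + 0.25·0.694062 = 0.308714
y(1.5) ≈ 0.3087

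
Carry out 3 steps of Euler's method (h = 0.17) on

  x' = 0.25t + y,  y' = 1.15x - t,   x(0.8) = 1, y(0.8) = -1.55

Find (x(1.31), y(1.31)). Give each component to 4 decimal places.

Euler on (x,y): x_{n+1} = x_n + h·x', y_{n+1} = y_n + h·y'.
0.800000: (1.000000, -1.550000); f=(-1.350000, 0.350000) → (0.770500, -1.490500)
0.970000: (0.770500, -1.490500); f=(-1.248000, -0.083925) → (0.558340, -1.504767)
1.140000: (0.558340, -1.504767); f=(-1.219767, -0.497909) → (0.350980, -1.589412)
(x(1.31), y(1.31)) ≈ (0.3510, -1.5894)

0.3510, -1.5894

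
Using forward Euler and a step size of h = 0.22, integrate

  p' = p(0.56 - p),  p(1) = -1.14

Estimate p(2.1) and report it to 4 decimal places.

Euler: p_{n+1} = p_n + h·f(s_n, p_n).
s=1.000000, p=-1.140000: f=-1.938000 → p ← -1.140000 + 0.22·(-1.938000) = -1.566360
s=1.220000, p=-1.566360: f=-3.330645 → p ← -1.566360 + 0.22·(-3.330645) = -2.299102
s=1.440000, p=-2.299102: f=-6.573367 → p ← -2.299102 + 0.22·(-6.573367) = -3.745243
s=1.660000, p=-3.745243: f=-16.124179 → p ← -3.745243 + 0.22·(-16.124179) = -7.292562
s=1.880000, p=-7.292562: f=-57.265295 → p ← -7.292562 + 0.22·(-57.265295) = -19.890927
p(2.1) ≈ -19.8909

-19.8909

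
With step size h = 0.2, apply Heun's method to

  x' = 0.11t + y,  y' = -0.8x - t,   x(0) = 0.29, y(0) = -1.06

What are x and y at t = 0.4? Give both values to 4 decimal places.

Heun on (x,y): k1 = f(t_n, state_n); k2 = f(t_n + h, state_n + h·k1); state_{n+1} = state_n + (h/2)·(k1 + k2).
0.000000: (0.290000, -1.060000)
  k1 = (-1.060000, -0.232000)
  predictor → (0.078000, -1.106400)
  k2 = (-1.084400, -0.262400)
  → (0.075560, -1.109440)
0.200000: (0.075560, -1.109440)
  k1 = (-1.087440, -0.260448)
  predictor → (-0.141928, -1.161530)
  k2 = (-1.117530, -0.286458)
  → (-0.144937, -1.164131)
(x(0.4), y(0.4)) ≈ (-0.1449, -1.1641)

-0.1449, -1.1641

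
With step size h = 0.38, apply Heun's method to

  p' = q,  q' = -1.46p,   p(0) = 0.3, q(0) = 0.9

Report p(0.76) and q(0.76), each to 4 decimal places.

0.7887, 0.2327

Heun on (p,q): k1 = f(x_n, state_n); k2 = f(x_n + h, state_n + h·k1); state_{n+1} = state_n + (h/2)·(k1 + k2).
0.000000: (0.300000, 0.900000)
  k1 = (0.900000, -0.438000)
  predictor → (0.642000, 0.733560)
  k2 = (0.733560, -0.937320)
  → (0.610376, 0.638689)
0.380000: (0.610376, 0.638689)
  k1 = (0.638689, -0.891150)
  predictor → (0.853078, 0.300052)
  k2 = (0.300052, -1.245494)
  → (0.788737, 0.232727)
(p(0.76), q(0.76)) ≈ (0.7887, 0.2327)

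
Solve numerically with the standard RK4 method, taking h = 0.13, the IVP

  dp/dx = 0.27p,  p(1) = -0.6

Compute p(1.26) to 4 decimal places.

-0.6436

RK4: k1 = f(x_n, p_n); k2 = f(x_n + h/2, p_n + (h/2)·k1); k3 = f(x_n + h/2, p_n + (h/2)·k2); k4 = f(x_n + h, p_n + h·k3); p_{n+1} = p_n + (h/6)·(k1 + 2k2 + 2k3 + k4).
x=1.000000, p=-0.600000:
  k1 = f(1.000000, -0.600000) = -0.162000
  k2 = f(1.065000, -0.610530) = -0.164843
  k3 = f(1.065000, -0.610715) = -0.164893
  k4 = f(1.130000, -0.621436) = -0.167788
  p ← -0.600000 + (0.13/6)·(k1 + 2k2 + 2k3 + k4) = -0.621434
x=1.130000, p=-0.621434:
  k1 = f(1.130000, -0.621434) = -0.167787
  k2 = f(1.195000, -0.632340) = -0.170732
  k3 = f(1.195000, -0.632532) = -0.170784
  k4 = f(1.260000, -0.643636) = -0.173782
  p ← -0.621434 + (0.13/6)·(k1 + 2k2 + 2k3 + k4) = -0.643634
p(1.26) ≈ -0.6436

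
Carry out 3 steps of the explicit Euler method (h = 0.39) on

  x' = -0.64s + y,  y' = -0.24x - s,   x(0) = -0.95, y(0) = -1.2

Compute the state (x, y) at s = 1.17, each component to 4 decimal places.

-2.5842, -1.2523

Euler on (x,y): x_{n+1} = x_n + h·x', y_{n+1} = y_n + h·y'.
0.000000: (-0.950000, -1.200000); f=(-1.200000, 0.228000) → (-1.418000, -1.111080)
0.390000: (-1.418000, -1.111080); f=(-1.360680, -0.049680) → (-1.948665, -1.130455)
0.780000: (-1.948665, -1.130455); f=(-1.629655, -0.312320) → (-2.584231, -1.252260)
(x(1.17), y(1.17)) ≈ (-2.5842, -1.2523)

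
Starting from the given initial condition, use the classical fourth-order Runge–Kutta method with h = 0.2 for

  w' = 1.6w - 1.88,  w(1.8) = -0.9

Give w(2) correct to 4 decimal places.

-1.6825

RK4: k1 = f(x_n, w_n); k2 = f(x_n + h/2, w_n + (h/2)·k1); k3 = f(x_n + h/2, w_n + (h/2)·k2); k4 = f(x_n + h, w_n + h·k3); w_{n+1} = w_n + (h/6)·(k1 + 2k2 + 2k3 + k4).
x=1.800000, w=-0.900000:
  k1 = f(1.800000, -0.900000) = -3.320000
  k2 = f(1.900000, -1.232000) = -3.851200
  k3 = f(1.900000, -1.285120) = -3.936192
  k4 = f(2.000000, -1.687238) = -4.579581
  w ← -0.900000 + (0.2/6)·(k1 + 2k2 + 2k3 + k4) = -1.682479
w(2) ≈ -1.6825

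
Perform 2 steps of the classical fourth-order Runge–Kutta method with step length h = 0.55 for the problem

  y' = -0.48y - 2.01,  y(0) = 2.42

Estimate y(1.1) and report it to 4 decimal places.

-0.2904

RK4: k1 = f(x_n, y_n); k2 = f(x_n + h/2, y_n + (h/2)·k1); k3 = f(x_n + h/2, y_n + (h/2)·k2); k4 = f(x_n + h, y_n + h·k3); y_{n+1} = y_n + (h/6)·(k1 + 2k2 + 2k3 + k4).
x=0.000000, y=2.420000:
  k1 = f(0.000000, 2.420000) = -3.171600
  k2 = f(0.275000, 1.547810) = -2.752949
  k3 = f(0.275000, 1.662939) = -2.808211
  k4 = f(0.550000, 0.875484) = -2.430232
  y ← 2.420000 + (0.55/6)·(k1 + 2k2 + 2k3 + k4) = 0.886953
x=0.550000, y=0.886953:
  k1 = f(0.550000, 0.886953) = -2.435737
  k2 = f(0.825000, 0.217125) = -2.114220
  k3 = f(0.825000, 0.305542) = -2.156660
  k4 = f(1.100000, -0.299210) = -1.866379
  y ← 0.886953 + (0.55/6)·(k1 + 2k2 + 2k3 + k4) = -0.290403
y(1.1) ≈ -0.2904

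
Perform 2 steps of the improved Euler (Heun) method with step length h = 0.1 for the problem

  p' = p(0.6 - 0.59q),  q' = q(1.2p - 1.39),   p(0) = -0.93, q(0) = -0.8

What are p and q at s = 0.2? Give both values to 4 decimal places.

Heun on (p,q): k1 = f(s_n, state_n); k2 = f(s_n + h, state_n + h·k1); state_{n+1} = state_n + (h/2)·(k1 + k2).
0.000000: (-0.930000, -0.800000)
  k1 = (-0.996960, 2.004800)
  predictor → (-1.029696, -0.599520)
  k2 = (-0.982038, 1.574121)
  → (-1.028950, -0.621054)
0.100000: (-1.028950, -0.621054)
  k1 = (-0.994400, 1.630105)
  predictor → (-1.128390, -0.458043)
  k2 = (-0.981976, 1.256902)
  → (-1.127769, -0.476704)
(p(0.2), q(0.2)) ≈ (-1.1278, -0.4767)

-1.1278, -0.4767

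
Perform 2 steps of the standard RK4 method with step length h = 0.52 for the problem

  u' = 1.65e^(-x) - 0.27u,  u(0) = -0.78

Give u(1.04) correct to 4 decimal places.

0.3190

RK4: k1 = f(x_n, u_n); k2 = f(x_n + h/2, u_n + (h/2)·k1); k3 = f(x_n + h/2, u_n + (h/2)·k2); k4 = f(x_n + h, u_n + h·k3); u_{n+1} = u_n + (h/6)·(k1 + 2k2 + 2k3 + k4).
x=0.000000, u=-0.780000:
  k1 = f(0.000000, -0.780000) = 1.860600
  k2 = f(0.260000, -0.296244) = 1.352221
  k3 = f(0.260000, -0.428423) = 1.387909
  k4 = f(0.520000, -0.058287) = 0.996696
  u ← -0.780000 + (0.52/6)·(k1 + 2k2 + 2k3 + k4) = -0.057412
x=0.520000, u=-0.057412:
  k1 = f(0.520000, -0.057412) = 0.996460
  k2 = f(0.780000, 0.201668) = 0.701920
  k3 = f(0.780000, 0.125087) = 0.722596
  k4 = f(1.040000, 0.318338) = 0.497249
  u ← -0.057412 + (0.52/6)·(k1 + 2k2 + 2k3 + k4) = 0.318959
u(1.04) ≈ 0.3190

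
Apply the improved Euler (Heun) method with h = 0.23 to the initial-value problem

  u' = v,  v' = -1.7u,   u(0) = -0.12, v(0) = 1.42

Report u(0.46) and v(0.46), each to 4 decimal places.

0.5252, 1.2571

Heun on (u,v): k1 = f(t_n, state_n); k2 = f(t_n + h, state_n + h·k1); state_{n+1} = state_n + (h/2)·(k1 + k2).
0.000000: (-0.120000, 1.420000)
  k1 = (1.420000, 0.204000)
  predictor → (0.206600, 1.466920)
  k2 = (1.466920, -0.351220)
  → (0.211996, 1.403070)
0.230000: (0.211996, 1.403070)
  k1 = (1.403070, -0.360393)
  predictor → (0.534702, 1.320179)
  k2 = (1.320179, -0.908993)
  → (0.525169, 1.257090)
(u(0.46), v(0.46)) ≈ (0.5252, 1.2571)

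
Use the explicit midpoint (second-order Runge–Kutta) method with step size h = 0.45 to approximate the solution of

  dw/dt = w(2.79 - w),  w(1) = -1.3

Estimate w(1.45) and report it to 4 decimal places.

-7.2384

Midpoint: k1 = f(t_n, w_n); k2 = f(t_n + h/2, w_n + (h/2)·k1); w_{n+1} = w_n + h·k2.
t=1.000000, w=-1.300000:
  k1 = f(1.000000, -1.300000) = -5.317000
  k2 = f(1.225000, -2.496325) = -13.196385
  w ← -1.300000 + 0.45·(-13.196385) = -7.238373
w(1.45) ≈ -7.2384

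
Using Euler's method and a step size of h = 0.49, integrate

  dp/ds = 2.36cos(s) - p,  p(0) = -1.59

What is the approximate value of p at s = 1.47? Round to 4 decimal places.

1.2544

Euler: p_{n+1} = p_n + h·f(s_n, p_n).
s=0.000000, p=-1.590000: f=3.950000 → p ← -1.590000 + 0.49·3.950000 = 0.345500
s=0.490000, p=0.345500: f=1.736806 → p ← 0.345500 + 0.49·1.736806 = 1.196535
s=0.980000, p=1.196535: f=0.118038 → p ← 1.196535 + 0.49·0.118038 = 1.254374
p(1.47) ≈ 1.2544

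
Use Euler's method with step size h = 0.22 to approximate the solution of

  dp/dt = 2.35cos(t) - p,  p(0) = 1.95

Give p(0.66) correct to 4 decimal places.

2.1012

Euler: p_{n+1} = p_n + h·f(t_n, p_n).
t=0.000000, p=1.950000: f=0.400000 → p ← 1.950000 + 0.22·0.400000 = 2.038000
t=0.220000, p=2.038000: f=0.255359 → p ← 2.038000 + 0.22·0.255359 = 2.094179
t=0.440000, p=2.094179: f=0.031987 → p ← 2.094179 + 0.22·0.031987 = 2.101216
p(0.66) ≈ 2.1012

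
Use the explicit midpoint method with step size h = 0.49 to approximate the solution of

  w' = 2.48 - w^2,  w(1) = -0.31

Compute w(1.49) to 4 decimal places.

Midpoint: k1 = f(s_n, w_n); k2 = f(s_n + h/2, w_n + (h/2)·k1); w_{n+1} = w_n + h·k2.
s=1.000000, w=-0.310000:
  k1 = f(1.000000, -0.310000) = 2.383900
  k2 = f(1.245000, 0.274056) = 2.404894
  w ← -0.310000 + 0.49·2.404894 = 0.868398
w(1.49) ≈ 0.8684

0.8684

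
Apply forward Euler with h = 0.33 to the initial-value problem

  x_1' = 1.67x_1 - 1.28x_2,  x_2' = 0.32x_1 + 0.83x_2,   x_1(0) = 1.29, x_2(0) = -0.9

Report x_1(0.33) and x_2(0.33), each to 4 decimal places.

Euler on (x_1,x_2): x_1_{n+1} = x_1_n + h·x_1', x_2_{n+1} = x_2_n + h·x_2'.
0.000000: (1.290000, -0.900000); f=(3.306300, -0.334200) → (2.381079, -1.010286)
(x_1(0.33), x_2(0.33)) ≈ (2.3811, -1.0103)

2.3811, -1.0103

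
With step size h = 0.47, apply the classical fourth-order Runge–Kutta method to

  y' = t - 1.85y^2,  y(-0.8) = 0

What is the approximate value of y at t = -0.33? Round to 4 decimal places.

RK4: k1 = f(t_n, y_n); k2 = f(t_n + h/2, y_n + (h/2)·k1); k3 = f(t_n + h/2, y_n + (h/2)·k2); k4 = f(t_n + h, y_n + h·k3); y_{n+1} = y_n + (h/6)·(k1 + 2k2 + 2k3 + k4).
t=-0.800000, y=0.000000:
  k1 = f(-0.800000, 0.000000) = -0.800000
  k2 = f(-0.565000, -0.188000) = -0.630386
  k3 = f(-0.565000, -0.148141) = -0.605600
  k4 = f(-0.330000, -0.284632) = -0.479878
  y ← 0.000000 + (0.47/6)·(k1 + 2k2 + 2k3 + k4) = -0.293895
y(-0.33) ≈ -0.2939

-0.2939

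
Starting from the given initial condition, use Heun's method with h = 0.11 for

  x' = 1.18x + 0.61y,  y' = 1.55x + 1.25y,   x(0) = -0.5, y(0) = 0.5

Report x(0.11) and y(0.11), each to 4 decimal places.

Heun on (x,y): k1 = f(t_n, state_n); k2 = f(t_n + h, state_n + h·k1); state_{n+1} = state_n + (h/2)·(k1 + k2).
0.000000: (-0.500000, 0.500000)
  k1 = (-0.285000, -0.150000)
  predictor → (-0.531350, 0.483500)
  k2 = (-0.332058, -0.219218)
  → (-0.533938, 0.479693)
(x(0.11), y(0.11)) ≈ (-0.5339, 0.4797)

-0.5339, 0.4797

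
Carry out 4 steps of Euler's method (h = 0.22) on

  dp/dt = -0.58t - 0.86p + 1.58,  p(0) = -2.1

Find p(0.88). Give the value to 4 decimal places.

Euler: p_{n+1} = p_n + h·f(t_n, p_n).
t=0.000000, p=-2.100000: f=3.386000 → p ← -2.100000 + 0.22·3.386000 = -1.355080
t=0.220000, p=-1.355080: f=2.617769 → p ← -1.355080 + 0.22·2.617769 = -0.779171
t=0.440000, p=-0.779171: f=1.994887 → p ← -0.779171 + 0.22·1.994887 = -0.340296
t=0.660000, p=-0.340296: f=1.489854 → p ← -0.340296 + 0.22·1.489854 = -0.012528
p(0.88) ≈ -0.0125

-0.0125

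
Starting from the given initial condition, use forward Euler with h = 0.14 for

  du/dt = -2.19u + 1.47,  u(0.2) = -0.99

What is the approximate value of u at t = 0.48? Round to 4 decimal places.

-0.1275

Euler: u_{n+1} = u_n + h·f(t_n, u_n).
t=0.200000, u=-0.990000: f=3.638100 → u ← -0.990000 + 0.14·3.638100 = -0.480666
t=0.340000, u=-0.480666: f=2.522659 → u ← -0.480666 + 0.14·2.522659 = -0.127494
u(0.48) ≈ -0.1275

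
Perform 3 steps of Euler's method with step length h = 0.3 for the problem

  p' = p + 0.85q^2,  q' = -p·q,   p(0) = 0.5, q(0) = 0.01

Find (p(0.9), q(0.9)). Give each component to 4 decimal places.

Euler on (p,q): p_{n+1} = p_n + h·p', q_{n+1} = q_n + h·q'.
0.000000: (0.500000, 0.010000); f=(0.500085, -0.005000) → (0.650026, 0.008500)
0.300000: (0.650026, 0.008500); f=(0.650087, -0.005525) → (0.845052, 0.006842)
0.600000: (0.845052, 0.006842); f=(0.845091, -0.005782) → (1.098579, 0.005108)
(p(0.9), q(0.9)) ≈ (1.0986, 0.0051)

1.0986, 0.0051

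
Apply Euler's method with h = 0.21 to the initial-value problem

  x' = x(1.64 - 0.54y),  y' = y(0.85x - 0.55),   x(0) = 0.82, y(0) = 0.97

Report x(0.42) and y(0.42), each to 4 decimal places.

1.2460, 1.0651

Euler on (x,y): x_{n+1} = x_n + h·x', y_{n+1} = y_n + h·y'.
0.000000: (0.820000, 0.970000); f=(0.915284, 0.142590) → (1.012210, 0.999944)
0.210000: (1.012210, 0.999944); f=(1.113461, 0.310361) → (1.246037, 1.065120)
(x(0.42), y(0.42)) ≈ (1.2460, 1.0651)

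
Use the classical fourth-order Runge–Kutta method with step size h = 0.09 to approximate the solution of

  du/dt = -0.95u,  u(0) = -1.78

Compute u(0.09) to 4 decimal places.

-1.6341

RK4: k1 = f(t_n, u_n); k2 = f(t_n + h/2, u_n + (h/2)·k1); k3 = f(t_n + h/2, u_n + (h/2)·k2); k4 = f(t_n + h, u_n + h·k3); u_{n+1} = u_n + (h/6)·(k1 + 2k2 + 2k3 + k4).
t=0.000000, u=-1.780000:
  k1 = f(0.000000, -1.780000) = 1.691000
  k2 = f(0.045000, -1.703905) = 1.618710
  k3 = f(0.045000, -1.707158) = 1.621800
  k4 = f(0.090000, -1.634038) = 1.552336
  u ← -1.780000 + (0.09/6)·(k1 + 2k2 + 2k3 + k4) = -1.634135
u(0.09) ≈ -1.6341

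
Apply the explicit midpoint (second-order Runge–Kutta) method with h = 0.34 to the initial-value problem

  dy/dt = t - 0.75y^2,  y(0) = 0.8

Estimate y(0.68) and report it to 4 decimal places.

0.7686

Midpoint: k1 = f(t_n, y_n); k2 = f(t_n + h/2, y_n + (h/2)·k1); y_{n+1} = y_n + h·k2.
t=0.000000, y=0.800000:
  k1 = f(0.000000, 0.800000) = -0.480000
  k2 = f(0.170000, 0.718400) = -0.217074
  y ← 0.800000 + 0.34·(-0.217074) = 0.726195
t=0.340000, y=0.726195:
  k1 = f(0.340000, 0.726195) = -0.055519
  k2 = f(0.510000, 0.716757) = 0.124695
  y ← 0.726195 + 0.34·0.124695 = 0.768591
y(0.68) ≈ 0.7686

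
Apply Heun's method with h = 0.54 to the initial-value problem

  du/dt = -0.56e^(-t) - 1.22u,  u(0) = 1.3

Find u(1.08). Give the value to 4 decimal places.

0.2457

Heun: k1 = f(t_n, u_n); k2 = f(t_n + h, u_n + h·k1); u_{n+1} = u_n + (h/2)·(k1 + k2).
t=0.000000, u=1.300000:
  k1 = f(0.000000, 1.300000) = -2.146000
  k2 = f(0.540000, 0.141160) = -0.498554
  u ← 1.300000 + (0.54/2)·(-2.146000 + (-0.498554)) = 0.585970
t=0.540000, u=0.585970:
  k1 = f(0.540000, 0.585970) = -1.041223
  k2 = f(1.080000, 0.023710) = -0.219100
  u ← 0.585970 + (0.54/2)·(-1.041223 + (-0.219100)) = 0.245683
u(1.08) ≈ 0.2457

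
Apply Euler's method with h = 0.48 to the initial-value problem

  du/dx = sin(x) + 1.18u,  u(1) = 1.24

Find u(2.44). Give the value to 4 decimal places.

Euler: u_{n+1} = u_n + h·f(x_n, u_n).
x=1.000000, u=1.240000: f=2.304671 → u ← 1.240000 + 0.48·2.304671 = 2.346242
x=1.480000, u=2.346242: f=3.764446 → u ← 2.346242 + 0.48·3.764446 = 4.153176
x=1.960000, u=4.153176: f=5.825960 → u ← 4.153176 + 0.48·5.825960 = 6.949637
u(2.44) ≈ 6.9496

6.9496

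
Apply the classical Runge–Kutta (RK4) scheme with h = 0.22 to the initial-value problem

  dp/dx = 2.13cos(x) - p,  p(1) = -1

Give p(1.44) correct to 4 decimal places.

-0.3970

RK4: k1 = f(x_n, p_n); k2 = f(x_n + h/2, p_n + (h/2)·k1); k3 = f(x_n + h/2, p_n + (h/2)·k2); k4 = f(x_n + h, p_n + h·k3); p_{n+1} = p_n + (h/6)·(k1 + 2k2 + 2k3 + k4).
x=1.000000, p=-1.000000:
  k1 = f(1.000000, -1.000000) = 2.150844
  k2 = f(1.110000, -0.763407) = 1.710536
  k3 = f(1.110000, -0.811841) = 1.758970
  k4 = f(1.220000, -0.613027) = 1.344992
  p ← -1.000000 + (0.22/6)·(k1 + 2k2 + 2k3 + k4) = -0.617389
x=1.220000, p=-0.617389:
  k1 = f(1.220000, -0.617389) = 1.349354
  k2 = f(1.330000, -0.468960) = 0.976914
  k3 = f(1.330000, -0.509928) = 1.017882
  k4 = f(1.440000, -0.393455) = 0.671257
  p ← -0.617389 + (0.22/6)·(k1 + 2k2 + 2k3 + k4) = -0.397015
p(1.44) ≈ -0.3970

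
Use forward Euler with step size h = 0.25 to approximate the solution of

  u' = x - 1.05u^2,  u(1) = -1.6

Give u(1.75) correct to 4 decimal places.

Euler: u_{n+1} = u_n + h·f(x_n, u_n).
x=1.000000, u=-1.600000: f=-1.688000 → u ← -1.600000 + 0.25·(-1.688000) = -2.022000
x=1.250000, u=-2.022000: f=-3.042908 → u ← -2.022000 + 0.25·(-3.042908) = -2.782727
x=1.500000, u=-2.782727: f=-6.630748 → u ← -2.782727 + 0.25·(-6.630748) = -4.440414
u(1.75) ≈ -4.4404

-4.4404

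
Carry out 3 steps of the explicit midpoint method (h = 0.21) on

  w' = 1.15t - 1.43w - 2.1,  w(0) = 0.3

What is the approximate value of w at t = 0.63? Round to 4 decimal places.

-0.5613

Midpoint: k1 = f(t_n, w_n); k2 = f(t_n + h/2, w_n + (h/2)·k1); w_{n+1} = w_n + h·k2.
t=0.000000, w=0.300000:
  k1 = f(0.000000, 0.300000) = -2.529000
  k2 = f(0.105000, 0.034455) = -2.028521
  w ← 0.300000 + 0.21·(-2.028521) = -0.125989
t=0.210000, w=-0.125989:
  k1 = f(0.210000, -0.125989) = -1.678335
  k2 = f(0.315000, -0.302215) = -1.305583
  w ← -0.125989 + 0.21·(-1.305583) = -0.400162
t=0.420000, w=-0.400162:
  k1 = f(0.420000, -0.400162) = -1.044769
  k2 = f(0.525000, -0.509863) = -0.767147
  w ← -0.400162 + 0.21·(-0.767147) = -0.561263
w(0.63) ≈ -0.5613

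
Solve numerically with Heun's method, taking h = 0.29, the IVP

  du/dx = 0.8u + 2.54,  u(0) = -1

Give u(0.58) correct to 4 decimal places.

Heun: k1 = f(x_n, u_n); k2 = f(x_n + h, u_n + h·k1); u_{n+1} = u_n + (h/2)·(k1 + k2).
x=0.000000, u=-1.000000:
  k1 = f(0.000000, -1.000000) = 1.740000
  k2 = f(0.290000, -0.495400) = 2.143680
  u ← -1.000000 + (0.29/2)·(1.740000 + 2.143680) = -0.436866
x=0.290000, u=-0.436866:
  k1 = f(0.290000, -0.436866) = 2.190507
  k2 = f(0.580000, 0.198381) = 2.698704
  u ← -0.436866 + (0.29/2)·(2.190507 + 2.698704) = 0.272069
u(0.58) ≈ 0.2721

0.2721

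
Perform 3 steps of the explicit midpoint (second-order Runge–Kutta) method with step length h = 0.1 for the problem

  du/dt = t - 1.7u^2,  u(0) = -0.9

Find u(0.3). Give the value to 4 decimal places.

Midpoint: k1 = f(t_n, u_n); k2 = f(t_n + h/2, u_n + (h/2)·k1); u_{n+1} = u_n + h·k2.
t=0.000000, u=-0.900000:
  k1 = f(0.000000, -0.900000) = -1.377000
  k2 = f(0.050000, -0.968850) = -1.545740
  u ← -0.900000 + 0.1·(-1.545740) = -1.054574
t=0.100000, u=-1.054574:
  k1 = f(0.100000, -1.054574) = -1.790615
  k2 = f(0.150000, -1.144105) = -2.075258
  u ← -1.054574 + 0.1·(-2.075258) = -1.262100
t=0.200000, u=-1.262100:
  k1 = f(0.200000, -1.262100) = -2.507923
  k2 = f(0.250000, -1.387496) = -3.022746
  u ← -1.262100 + 0.1·(-3.022746) = -1.564374
u(0.3) ≈ -1.5644

-1.5644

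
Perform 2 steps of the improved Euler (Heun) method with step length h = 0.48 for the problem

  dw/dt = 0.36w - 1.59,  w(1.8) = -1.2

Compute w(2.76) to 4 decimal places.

Heun: k1 = f(t_n, w_n); k2 = f(t_n + h, w_n + h·k1); w_{n+1} = w_n + (h/2)·(k1 + k2).
t=1.800000, w=-1.200000:
  k1 = f(1.800000, -1.200000) = -2.022000
  k2 = f(2.280000, -2.170560) = -2.371402
  w ← -1.200000 + (0.48/2)·(-2.022000 + (-2.371402)) = -2.254416
t=2.280000, w=-2.254416:
  k1 = f(2.280000, -2.254416) = -2.401590
  k2 = f(2.760000, -3.407180) = -2.816585
  w ← -2.254416 + (0.48/2)·(-2.401590 + (-2.816585)) = -3.506778
w(2.76) ≈ -3.5068

-3.5068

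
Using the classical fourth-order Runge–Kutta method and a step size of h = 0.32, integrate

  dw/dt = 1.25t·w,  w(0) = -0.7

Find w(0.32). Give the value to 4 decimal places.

-0.7463

RK4: k1 = f(t_n, w_n); k2 = f(t_n + h/2, w_n + (h/2)·k1); k3 = f(t_n + h/2, w_n + (h/2)·k2); k4 = f(t_n + h, w_n + h·k3); w_{n+1} = w_n + (h/6)·(k1 + 2k2 + 2k3 + k4).
t=0.000000, w=-0.700000:
  k1 = f(0.000000, -0.700000) = 0.000000
  k2 = f(0.160000, -0.700000) = -0.140000
  k3 = f(0.160000, -0.722400) = -0.144480
  k4 = f(0.320000, -0.746234) = -0.298493
  w ← -0.700000 + (0.32/6)·(k1 + 2k2 + 2k3 + k4) = -0.746264
w(0.32) ≈ -0.7463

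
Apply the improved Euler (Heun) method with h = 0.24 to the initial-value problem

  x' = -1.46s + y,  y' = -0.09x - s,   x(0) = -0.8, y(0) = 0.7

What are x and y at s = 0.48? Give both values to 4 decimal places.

Heun on (x,y): k1 = f(s_n, state_n); k2 = f(s_n + h, state_n + h·k1); state_{n+1} = state_n + (h/2)·(k1 + k2).
0.000000: (-0.800000, 0.700000)
  k1 = (0.700000, 0.072000)
  predictor → (-0.632000, 0.717280)
  k2 = (0.366880, -0.183120)
  → (-0.671974, 0.686666)
0.240000: (-0.671974, 0.686666)
  k1 = (0.336266, -0.179522)
  predictor → (-0.591271, 0.643580)
  k2 = (-0.057220, -0.426786)
  → (-0.638489, 0.613909)
(x(0.48), y(0.48)) ≈ (-0.6385, 0.6139)

-0.6385, 0.6139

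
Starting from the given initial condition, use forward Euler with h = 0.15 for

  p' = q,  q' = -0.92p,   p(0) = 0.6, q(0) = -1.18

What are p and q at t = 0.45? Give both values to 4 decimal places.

Euler on (p,q): p_{n+1} = p_n + h·p', q_{n+1} = q_n + h·q'.
0.000000: (0.600000, -1.180000); f=(-1.180000, -0.552000) → (0.423000, -1.262800)
0.150000: (0.423000, -1.262800); f=(-1.262800, -0.389160) → (0.233580, -1.321174)
0.300000: (0.233580, -1.321174); f=(-1.321174, -0.214894) → (0.035404, -1.353408)
(p(0.45), q(0.45)) ≈ (0.0354, -1.3534)

0.0354, -1.3534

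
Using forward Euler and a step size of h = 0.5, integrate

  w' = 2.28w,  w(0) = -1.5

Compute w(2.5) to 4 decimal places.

-67.3225

Euler: w_{n+1} = w_n + h·f(s_n, w_n).
s=0.000000, w=-1.500000: f=-3.420000 → w ← -1.500000 + 0.5·(-3.420000) = -3.210000
s=0.500000, w=-3.210000: f=-7.318800 → w ← -3.210000 + 0.5·(-7.318800) = -6.869400
s=1.000000, w=-6.869400: f=-15.662232 → w ← -6.869400 + 0.5·(-15.662232) = -14.700516
s=1.500000, w=-14.700516: f=-33.517176 → w ← -14.700516 + 0.5·(-33.517176) = -31.459104
s=2.000000, w=-31.459104: f=-71.726758 → w ← -31.459104 + 0.5·(-71.726758) = -67.322483
w(2.5) ≈ -67.3225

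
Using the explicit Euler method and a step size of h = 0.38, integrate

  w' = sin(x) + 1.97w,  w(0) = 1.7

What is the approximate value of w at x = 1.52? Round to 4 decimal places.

Euler: w_{n+1} = w_n + h·f(x_n, w_n).
x=0.000000, w=1.700000: f=3.349000 → w ← 1.700000 + 0.38·3.349000 = 2.972620
x=0.380000, w=2.972620: f=6.226982 → w ← 2.972620 + 0.38·6.226982 = 5.338873
x=0.760000, w=5.338873: f=11.206501 → w ← 5.338873 + 0.38·11.206501 = 9.597344
x=1.140000, w=9.597344: f=19.815401 → w ← 9.597344 + 0.38·19.815401 = 17.127196
w(1.52) ≈ 17.1272

17.1272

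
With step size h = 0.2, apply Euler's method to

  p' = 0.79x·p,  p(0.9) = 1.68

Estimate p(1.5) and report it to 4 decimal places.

Euler: p_{n+1} = p_n + h·f(x_n, p_n).
x=0.900000, p=1.680000: f=1.194480 → p ← 1.680000 + 0.2·1.194480 = 1.918896
x=1.100000, p=1.918896: f=1.667521 → p ← 1.918896 + 0.2·1.667521 = 2.252400
x=1.300000, p=2.252400: f=2.313215 → p ← 2.252400 + 0.2·2.313215 = 2.715043
p(1.5) ≈ 2.7150

2.7150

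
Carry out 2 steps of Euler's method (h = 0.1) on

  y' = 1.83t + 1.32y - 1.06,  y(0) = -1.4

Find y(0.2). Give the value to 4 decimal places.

Euler: y_{n+1} = y_n + h·f(t_n, y_n).
t=0.000000, y=-1.400000: f=-2.908000 → y ← -1.400000 + 0.1·(-2.908000) = -1.690800
t=0.100000, y=-1.690800: f=-3.108856 → y ← -1.690800 + 0.1·(-3.108856) = -2.001686
y(0.2) ≈ -2.0017

-2.0017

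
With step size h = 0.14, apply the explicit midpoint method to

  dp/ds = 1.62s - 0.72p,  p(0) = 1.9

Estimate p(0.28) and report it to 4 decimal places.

Midpoint: k1 = f(s_n, p_n); k2 = f(s_n + h/2, p_n + (h/2)·k1); p_{n+1} = p_n + h·k2.
s=0.000000, p=1.900000:
  k1 = f(0.000000, 1.900000) = -1.368000
  k2 = f(0.070000, 1.804240) = -1.185653
  p ← 1.900000 + 0.14·(-1.185653) = 1.734009
s=0.140000, p=1.734009:
  k1 = f(0.140000, 1.734009) = -1.021686
  k2 = f(0.210000, 1.662491) = -0.856793
  p ← 1.734009 + 0.14·(-0.856793) = 1.614058
p(0.28) ≈ 1.6141

1.6141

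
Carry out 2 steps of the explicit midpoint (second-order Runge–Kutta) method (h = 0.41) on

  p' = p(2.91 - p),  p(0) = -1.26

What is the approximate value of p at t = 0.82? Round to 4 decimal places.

Midpoint: k1 = f(t_n, p_n); k2 = f(t_n + h/2, p_n + (h/2)·k1); p_{n+1} = p_n + h·k2.
t=0.000000, p=-1.260000:
  k1 = f(0.000000, -1.260000) = -5.254200
  k2 = f(0.205000, -2.337111) = -12.263081
  p ← -1.260000 + 0.41·(-12.263081) = -6.287863
t=0.410000, p=-6.287863:
  k1 = f(0.410000, -6.287863) = -57.834905
  k2 = f(0.615000, -18.144019) = -382.004505
  p ← -6.287863 + 0.41·(-382.004505) = -162.909710
p(0.82) ≈ -162.9097

-162.9097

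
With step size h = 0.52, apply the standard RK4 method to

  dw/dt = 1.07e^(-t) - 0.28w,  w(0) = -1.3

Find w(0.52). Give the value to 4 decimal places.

RK4: k1 = f(t_n, w_n); k2 = f(t_n + h/2, w_n + (h/2)·k1); k3 = f(t_n + h/2, w_n + (h/2)·k2); k4 = f(t_n + h, w_n + h·k3); w_{n+1} = w_n + (h/6)·(k1 + 2k2 + 2k3 + k4).
t=0.000000, w=-1.300000:
  k1 = f(0.000000, -1.300000) = 1.434000
  k2 = f(0.260000, -0.927160) = 1.084630
  k3 = f(0.260000, -1.017996) = 1.110064
  k4 = f(0.520000, -0.722767) = 0.838512
  w ← -1.300000 + (0.52/6)·(k1 + 2k2 + 2k3 + k4) = -0.722635
w(0.52) ≈ -0.7226

-0.7226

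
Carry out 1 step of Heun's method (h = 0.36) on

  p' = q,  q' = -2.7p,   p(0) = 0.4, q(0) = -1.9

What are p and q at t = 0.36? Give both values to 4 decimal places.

-0.3540, -1.9564

Heun on (p,q): k1 = f(t_n, state_n); k2 = f(t_n + h, state_n + h·k1); state_{n+1} = state_n + (h/2)·(k1 + k2).
0.000000: (0.400000, -1.900000)
  k1 = (-1.900000, -1.080000)
  predictor → (-0.284000, -2.288800)
  k2 = (-2.288800, 0.766800)
  → (-0.353984, -1.956376)
(p(0.36), q(0.36)) ≈ (-0.3540, -1.9564)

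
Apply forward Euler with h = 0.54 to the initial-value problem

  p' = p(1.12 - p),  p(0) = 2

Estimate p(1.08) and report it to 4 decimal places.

1.0895

Euler: p_{n+1} = p_n + h·f(t_n, p_n).
t=0.000000, p=2.000000: f=-1.760000 → p ← 2.000000 + 0.54·(-1.760000) = 1.049600
t=0.540000, p=1.049600: f=0.073892 → p ← 1.049600 + 0.54·0.073892 = 1.089502
p(1.08) ≈ 1.0895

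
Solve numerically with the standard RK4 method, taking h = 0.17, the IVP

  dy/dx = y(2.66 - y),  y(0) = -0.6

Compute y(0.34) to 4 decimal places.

-2.2126

RK4: k1 = f(x_n, y_n); k2 = f(x_n + h/2, y_n + (h/2)·k1); k3 = f(x_n + h/2, y_n + (h/2)·k2); k4 = f(x_n + h, y_n + h·k3); y_{n+1} = y_n + (h/6)·(k1 + 2k2 + 2k3 + k4).
x=0.000000, y=-0.600000:
  k1 = f(0.000000, -0.600000) = -1.956000
  k2 = f(0.085000, -0.766260) = -2.625406
  k3 = f(0.085000, -0.823160) = -2.867196
  k4 = f(0.170000, -1.087423) = -4.075035
  y ← -0.600000 + (0.17/6)·(k1 + 2k2 + 2k3 + k4) = -1.082127
x=0.170000, y=-1.082127:
  k1 = f(0.170000, -1.082127) = -4.049456
  k2 = f(0.255000, -1.426330) = -5.828458
  k3 = f(0.255000, -1.577546) = -6.684922
  k4 = f(0.340000, -2.218564) = -10.823403
  y ← -1.082127 + (0.17/6)·(k1 + 2k2 + 2k3 + k4) = -2.212616
y(0.34) ≈ -2.2126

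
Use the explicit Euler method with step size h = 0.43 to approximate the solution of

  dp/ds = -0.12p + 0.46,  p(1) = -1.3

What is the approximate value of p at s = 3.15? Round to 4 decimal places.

Euler: p_{n+1} = p_n + h·f(s_n, p_n).
s=1.000000, p=-1.300000: f=0.616000 → p ← -1.300000 + 0.43·0.616000 = -1.035120
s=1.430000, p=-1.035120: f=0.584214 → p ← -1.035120 + 0.43·0.584214 = -0.783908
s=1.860000, p=-0.783908: f=0.554069 → p ← -0.783908 + 0.43·0.554069 = -0.545658
s=2.290000, p=-0.545658: f=0.525479 → p ← -0.545658 + 0.43·0.525479 = -0.319702
s=2.720000, p=-0.319702: f=0.498364 → p ← -0.319702 + 0.43·0.498364 = -0.105406
p(3.15) ≈ -0.1054

-0.1054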